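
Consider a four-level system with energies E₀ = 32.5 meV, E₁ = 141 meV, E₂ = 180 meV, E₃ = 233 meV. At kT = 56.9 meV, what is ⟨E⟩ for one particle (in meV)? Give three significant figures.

Eᵢ/kT = 0.57118, 2.4780, 3.1634, 4.0949.
Z = Σ e^(−Eᵢ/kT) = e^(−0.57118) + e^(−2.4780) + e^(−3.1634) + e^(−4.0949) = 0.56486 + 0.083911 + 0.042282 + 0.016657 = 0.70771.
⟨E⟩ = Σ Eᵢ e^(−Eᵢ/kT) / Z = (32.5·0.56486 + 141·0.083911 + 180·0.042282 + 233·0.016657) / 0.70771 = 58.9 meV.

58.9 meV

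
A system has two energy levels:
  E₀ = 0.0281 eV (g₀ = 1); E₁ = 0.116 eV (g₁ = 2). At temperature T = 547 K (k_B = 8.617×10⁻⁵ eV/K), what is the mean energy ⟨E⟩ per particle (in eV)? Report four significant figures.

0.04889 eV

k_BT = 8.617×10⁻⁵ × 547 K = 0.0471350 eV.
Eᵢ/kT = 0.596160, 2.46102.
Z = Σ gᵢe^(−Eᵢ/kT) = 1·e^(−0.596160) + 2·e^(−2.46102) = 0.550923 + 0.170696 = 0.721619.
⟨E⟩ = Σ Eᵢ gᵢe^(−Eᵢ/kT) / Z = (0.0281·0.550923 + 0.116·0.170696) / 0.721619 = 0.04889 eV.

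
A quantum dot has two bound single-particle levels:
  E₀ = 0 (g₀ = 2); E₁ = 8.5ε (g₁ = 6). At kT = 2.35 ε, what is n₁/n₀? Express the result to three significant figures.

0.0806

n₁/n₀ = (g₁/g₀) exp[−(E₁−E₀)/kT] = (6/2) × exp(−(8.5ε)/(2.35ε)) = (6/2) × exp(-3.6170) = 0.0806.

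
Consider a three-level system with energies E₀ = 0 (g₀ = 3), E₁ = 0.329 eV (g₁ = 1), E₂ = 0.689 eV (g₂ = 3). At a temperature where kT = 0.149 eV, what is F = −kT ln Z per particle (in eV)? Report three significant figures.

-0.170 eV

Eᵢ/kT = 0, 2.2081, 4.6242.
Z = Σ gᵢe^(−Eᵢ/kT) = 3·e^(−0) + 1·e^(−2.2081) + 3·e^(−4.6242) = 3.0000 + 0.10991 + 0.029435 = 3.1393.
F = −kT ln Z = −0.149 × ln(3.1393) = −0.149 × 1.1440 = -0.170 eV.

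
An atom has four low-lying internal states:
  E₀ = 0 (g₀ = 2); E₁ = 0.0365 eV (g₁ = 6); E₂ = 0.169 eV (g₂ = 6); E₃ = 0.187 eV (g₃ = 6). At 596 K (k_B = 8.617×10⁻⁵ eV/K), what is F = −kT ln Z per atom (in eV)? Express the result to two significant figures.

k_BT = 8.617×10⁻⁵ × 596 K = 0.05136 eV.
Eᵢ/kT = 0, 0.7107, 3.290, 3.641.
Z = Σ gᵢe^(−Eᵢ/kT) = 2·e^(−0) + 6·e^(−0.7107) + 6·e^(−3.290) + 6·e^(−3.641) = 2.000 + 2.948 + 0.2235 + 0.1574 = 5.329.
F = −kT ln Z = −0.05136 × ln(5.329) = −0.05136 × 1.673 = -0.086 eV.

-0.086 eV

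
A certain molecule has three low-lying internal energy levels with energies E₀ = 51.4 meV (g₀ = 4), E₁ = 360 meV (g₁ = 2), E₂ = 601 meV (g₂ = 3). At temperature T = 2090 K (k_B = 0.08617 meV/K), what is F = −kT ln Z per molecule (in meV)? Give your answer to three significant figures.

k_BT = 0.08617 × 2090 K = 180.10 meV.
Eᵢ/kT = 0.28540, 1.9989, 3.3370.
Z = Σ gᵢe^(−Eᵢ/kT) = 4·e^(−0.28540) + 2·e^(−1.9989) + 3·e^(−3.3370) = 3.0069 + 0.27097 + 0.10663 = 3.3845.
F = −kT ln Z = −180.10 × ln(3.3845) = −180.10 × 1.2192 = -220 meV.

-220 meV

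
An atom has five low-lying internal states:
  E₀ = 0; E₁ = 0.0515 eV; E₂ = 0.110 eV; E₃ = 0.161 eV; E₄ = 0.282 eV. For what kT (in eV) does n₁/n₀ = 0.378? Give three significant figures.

0.0529 eV

n₁/n₀ = exp[−(E₁−E₀)/kT] = 0.378.
⇒ (E₁−E₀)/kT = ln(1/0.378) = ln(2.6455) = 0.97286.
kT = 0.0515 eV / 0.97286 = 0.0529 eV.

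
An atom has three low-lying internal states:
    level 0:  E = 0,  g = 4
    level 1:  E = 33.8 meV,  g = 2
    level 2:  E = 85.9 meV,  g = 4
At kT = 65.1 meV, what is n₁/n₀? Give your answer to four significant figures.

n₁/n₀ = (g₁/g₀) exp[−(E₁−E₀)/kT] = (2/4) × exp(−(33.8 meV)/(65.1 meV)) = (2/4) × exp(-0.519201) = 0.2975.

0.2975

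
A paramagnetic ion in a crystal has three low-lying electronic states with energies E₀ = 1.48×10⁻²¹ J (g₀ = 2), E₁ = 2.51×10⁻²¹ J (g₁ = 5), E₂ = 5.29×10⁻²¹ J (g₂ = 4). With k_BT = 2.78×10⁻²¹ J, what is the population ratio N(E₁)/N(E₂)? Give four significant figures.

n₁/n₂ = (g₁/g₂) exp[−(E₁−E₂)/kT] = (5/4) × exp(−(-2.78 ×10⁻²¹ J)/(2.78 ×10⁻²¹ J)) = (5/4) × exp(1.00000) = 3.398.

3.398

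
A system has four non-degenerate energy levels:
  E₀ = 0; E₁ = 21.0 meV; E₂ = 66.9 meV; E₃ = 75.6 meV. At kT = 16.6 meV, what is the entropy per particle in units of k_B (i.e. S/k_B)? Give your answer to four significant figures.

Eᵢ/kT = 0, 1.26506, 4.03012, 4.55422.
Z = Σ e^(−Eᵢ/kT) = e^(−0) + e^(−1.26506) + e^(−4.03012) + e^(−4.55422) = 1.00000 + 0.282222 + 0.0177722 + 0.0105227 = 1.31052.
⟨E⟩ = Σ EᵢPᵢ = 6.03664 meV.
S/k_B = ln Z + ⟨E⟩/kT = ln(1.31052) + 6.03664/16.6 = 0.270424 + 0.363653 = 0.6341.

0.6341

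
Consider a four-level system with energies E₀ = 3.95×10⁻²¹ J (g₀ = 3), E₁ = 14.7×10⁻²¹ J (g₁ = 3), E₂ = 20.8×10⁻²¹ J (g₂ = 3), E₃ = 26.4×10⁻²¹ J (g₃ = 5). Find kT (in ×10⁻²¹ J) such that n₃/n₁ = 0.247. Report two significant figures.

n₃/n₁ = (g₃/g₁) exp[−(E₃−E₁)/kT] = 0.247.
⇒ (E₃−E₁)/kT = ln((5/3)/0.247) = ln(6.748) = 1.909.
kT = 11.7 ×10⁻²¹ J / 1.909 = 6.1 ×10⁻²¹ J.

6.1 ×10⁻²¹ J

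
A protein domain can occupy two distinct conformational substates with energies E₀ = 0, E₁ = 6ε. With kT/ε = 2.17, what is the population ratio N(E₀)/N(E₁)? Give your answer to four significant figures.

15.88

n₀/n₁ = exp[−(E₀−E₁)/kT] = exp(−(-6ε)/(2.17ε)) = exp(2.76498) = 15.88.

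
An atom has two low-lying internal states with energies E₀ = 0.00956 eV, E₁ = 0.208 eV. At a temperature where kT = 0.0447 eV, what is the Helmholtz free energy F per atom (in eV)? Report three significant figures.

Eᵢ/kT = 0.21387, 4.6532.
Z = Σ e^(−Eᵢ/kT) = e^(−0.21387) + e^(−4.6532) = 0.80745 + 0.0095311 = 0.81698.
F = −kT ln Z = −0.0447 × ln(0.81698) = −0.0447 × -0.20214 = 0.00904 eV.

0.00904 eV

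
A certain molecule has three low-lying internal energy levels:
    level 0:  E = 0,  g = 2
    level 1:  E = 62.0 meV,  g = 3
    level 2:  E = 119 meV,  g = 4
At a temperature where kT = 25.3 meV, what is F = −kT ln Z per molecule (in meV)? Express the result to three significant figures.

Eᵢ/kT = 0, 2.4506, 4.7036.
Z = Σ gᵢe^(−Eᵢ/kT) = 2·e^(−0) + 3·e^(−2.4506) + 4·e^(−4.7036) = 2.0000 + 0.25873 + 0.036250 = 2.2950.
F = −kT ln Z = −25.3 × ln(2.2950) = −25.3 × 0.83073 = -21.0 meV.

-21.0 meV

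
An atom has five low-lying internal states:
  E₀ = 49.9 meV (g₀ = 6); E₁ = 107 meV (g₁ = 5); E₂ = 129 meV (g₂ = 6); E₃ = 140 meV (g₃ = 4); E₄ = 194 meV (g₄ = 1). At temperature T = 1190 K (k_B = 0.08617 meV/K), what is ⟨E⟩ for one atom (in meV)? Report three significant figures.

k_BT = 0.08617 × 1190 K = 102.54 meV.
Eᵢ/kT = 0.48664, 1.0435, 1.2580, 1.3653, 1.8919.
Z = Σ gᵢe^(−Eᵢ/kT) = 6·e^(−0.48664) + 5·e^(−1.0435) + 6·e^(−1.2580) + 4·e^(−1.3653) + 1·e^(−1.8919) = 3.6881 + 1.7611 + 1.7053 + 1.0212 + 0.15079 = 8.3265.
⟨E⟩ = Σ Eᵢ gᵢe^(−Eᵢ/kT) / Z = (49.9·3.6881 + 107·1.7611 + 129·1.7053 + 140·1.0212 + 194·0.15079) / 8.3265 = 91.8 meV.

91.8 meV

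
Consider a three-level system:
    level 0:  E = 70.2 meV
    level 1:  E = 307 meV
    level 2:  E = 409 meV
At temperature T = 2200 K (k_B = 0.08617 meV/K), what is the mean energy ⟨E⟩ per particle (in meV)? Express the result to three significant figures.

156 meV

k_BT = 0.08617 × 2200 K = 189.57 meV.
Eᵢ/kT = 0.37031, 1.6195, 2.1575.
Z = Σ e^(−Eᵢ/kT) = e^(−0.37031) + e^(−1.6195) + e^(−2.1575) = 0.69052 + 0.19800 + 0.11561 = 1.0041.
⟨E⟩ = Σ Eᵢ e^(−Eᵢ/kT) / Z = (70.2·0.69052 + 307·0.19800 + 409·0.11561) / 1.0041 = 156 meV.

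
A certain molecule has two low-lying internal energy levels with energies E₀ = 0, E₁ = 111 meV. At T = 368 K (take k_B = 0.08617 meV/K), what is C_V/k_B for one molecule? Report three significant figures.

k_BT = 0.08617 × 368 K = 31.711 meV.
Eᵢ/kT = 0, 3.5004.
Z = Σ e^(−Eᵢ/kT) = e^(−0) + e^(−3.5004) = 1.0000 + 0.030185 = 1.0302.
⟨E⟩ = 3.2523 meV, ⟨E²⟩ = 361.01 meV².
C_V/k_B = (⟨E²⟩ − ⟨E⟩²)/(kT)² = (361.01 − 10.577)/1005.6 = 0.348.

0.348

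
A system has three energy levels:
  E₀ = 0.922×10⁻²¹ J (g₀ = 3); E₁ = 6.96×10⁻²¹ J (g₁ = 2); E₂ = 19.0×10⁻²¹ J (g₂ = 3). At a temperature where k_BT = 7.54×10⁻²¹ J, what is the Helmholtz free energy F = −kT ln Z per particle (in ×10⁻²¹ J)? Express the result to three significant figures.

Eᵢ/kT = 0.12228, 0.92308, 2.5199.
Z = Σ gᵢe^(−Eᵢ/kT) = 3·e^(−0.12228) + 2·e^(−0.92308) + 3·e^(−2.5199) = 2.6547 + 0.79459 + 0.24140 = 3.6907.
F = −kT ln Z = −7.54 × ln(3.6907) = −7.54 × 1.3058 = -9.85 ×10⁻²¹ J.

-9.85 ×10⁻²¹ J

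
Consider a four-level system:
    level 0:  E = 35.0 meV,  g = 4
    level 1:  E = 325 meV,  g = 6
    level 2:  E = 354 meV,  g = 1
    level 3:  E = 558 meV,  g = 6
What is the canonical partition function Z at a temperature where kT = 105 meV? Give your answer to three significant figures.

Eᵢ/kT = 0.33333, 3.0952, 3.3714, 5.3143.
Z = Σ gᵢe^(−Eᵢ/kT) = 4·e^(−0.33333) + 6·e^(−3.0952) + 1·e^(−3.3714) + 6·e^(−5.3143) = 2.8661 + 0.27160 + 0.034342 + 0.029524 = 3.2016.

Z = 3.20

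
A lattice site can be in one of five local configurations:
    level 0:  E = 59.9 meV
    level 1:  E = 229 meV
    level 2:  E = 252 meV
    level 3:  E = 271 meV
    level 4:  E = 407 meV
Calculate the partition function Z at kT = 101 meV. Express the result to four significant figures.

Eᵢ/kT = 0.593069, 2.26733, 2.49505, 2.68317, 4.02970.
Z = Σ e^(−Eᵢ/kT) = e^(−0.593069) + e^(−2.26733) + e^(−2.49505) + e^(−2.68317) + e^(−4.02970) = 0.552629 + 0.103588 + 0.0824923 + 0.0683462 + 0.0177797 = 0.824835.

Z = 0.8248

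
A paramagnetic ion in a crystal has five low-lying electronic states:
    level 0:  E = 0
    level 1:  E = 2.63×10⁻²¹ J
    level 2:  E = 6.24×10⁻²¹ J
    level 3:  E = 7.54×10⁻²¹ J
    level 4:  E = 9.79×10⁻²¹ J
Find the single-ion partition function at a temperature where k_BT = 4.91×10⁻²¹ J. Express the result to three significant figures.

Eᵢ/kT = 0, 0.53564, 1.2709, 1.5356, 1.9939.
Z = Σ e^(−Eᵢ/kT) = e^(−0) + e^(−0.53564) + e^(−1.2709) + e^(−1.5356) + e^(−1.9939) = 1.0000 + 0.58529 + 0.28058 + 0.21533 + 0.13616 = 2.2174.

Z = 2.22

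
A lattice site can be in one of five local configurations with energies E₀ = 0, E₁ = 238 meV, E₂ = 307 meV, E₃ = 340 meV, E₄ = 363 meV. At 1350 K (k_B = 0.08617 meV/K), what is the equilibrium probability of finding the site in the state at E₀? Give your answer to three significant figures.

0.770

k_BT = 0.08617 × 1350 K = 116.33 meV.
Eᵢ/kT = 0, 2.0459, 2.6390, 2.9227, 3.1204.
Z = Σ e^(−Eᵢ/kT) = e^(−0) + e^(−2.0459) + e^(−2.6390) + e^(−2.9227) + e^(−3.1204) = 1.0000 + 0.12926 + 0.071433 + 0.053788 + 0.044140 = 1.2986.
P₀ = e^(−E₀/kT) / Z = 1.0000/1.2986 = 0.770.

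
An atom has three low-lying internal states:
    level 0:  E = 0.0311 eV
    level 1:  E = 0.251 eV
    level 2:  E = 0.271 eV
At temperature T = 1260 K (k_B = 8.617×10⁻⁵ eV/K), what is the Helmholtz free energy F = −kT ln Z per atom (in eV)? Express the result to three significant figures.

0.00760 eV

k_BT = 8.617×10⁻⁵ × 1260 K = 0.10857 eV.
Eᵢ/kT = 0.28645, 2.3119, 2.4961.
Z = Σ e^(−Eᵢ/kT) = e^(−0.28645) + e^(−2.3119) + e^(−2.4961) = 0.75092 + 0.099073 + 0.082406 = 0.93240.
F = −kT ln Z = −0.10857 × ln(0.93240) = −0.10857 × -0.069993 = 0.00760 eV.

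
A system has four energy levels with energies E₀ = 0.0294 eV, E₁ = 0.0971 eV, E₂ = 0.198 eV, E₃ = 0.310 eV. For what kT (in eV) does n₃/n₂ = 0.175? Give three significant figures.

n₃/n₂ = exp[−(E₃−E₂)/kT] = 0.175.
⇒ (E₃−E₂)/kT = ln(1/0.175) = ln(5.7143) = 1.7430.
kT = 0.112 eV / 1.7430 = 0.0643 eV.

0.0643 eV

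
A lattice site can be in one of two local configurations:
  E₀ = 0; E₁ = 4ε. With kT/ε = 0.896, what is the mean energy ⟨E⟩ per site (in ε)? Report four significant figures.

Eᵢ/kT = 0, 4.46429.
Z = Σ e^(−Eᵢ/kT) = e^(−0) + e^(−4.46429) = 1.00000 + 0.0115129 = 1.01151.
⟨E⟩ = Σ Eᵢ e^(−Eᵢ/kT) / Z = (0·1.00000 + 4·0.0115129) / 1.01151 = 0.04553 ε.

0.04553 ε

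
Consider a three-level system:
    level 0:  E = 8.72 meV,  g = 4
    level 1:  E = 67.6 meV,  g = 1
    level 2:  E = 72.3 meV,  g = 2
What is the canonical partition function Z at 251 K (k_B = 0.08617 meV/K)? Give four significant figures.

Z = 2.787

k_BT = 0.08617 × 251 K = 21.6287 meV.
Eᵢ/kT = 0.403168, 3.12548, 3.34278.
Z = Σ gᵢe^(−Eᵢ/kT) = 4·e^(−0.403168) + 1·e^(−3.12548) + 2·e^(−3.34278) = 2.67280 + 0.0439158 + 0.0706772 = 2.78739.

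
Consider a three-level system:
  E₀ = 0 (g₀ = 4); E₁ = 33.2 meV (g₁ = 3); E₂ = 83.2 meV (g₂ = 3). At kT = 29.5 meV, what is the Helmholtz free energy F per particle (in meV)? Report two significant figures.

Eᵢ/kT = 0, 1.125, 2.820.
Z = Σ gᵢe^(−Eᵢ/kT) = 4·e^(−0) + 3·e^(−1.125) + 3·e^(−2.820) = 4.000 + 0.9740 + 0.1788 = 5.153.
F = −kT ln Z = −29.5 × ln(5.153) = −29.5 × 1.640 = -48 meV.

-48 meV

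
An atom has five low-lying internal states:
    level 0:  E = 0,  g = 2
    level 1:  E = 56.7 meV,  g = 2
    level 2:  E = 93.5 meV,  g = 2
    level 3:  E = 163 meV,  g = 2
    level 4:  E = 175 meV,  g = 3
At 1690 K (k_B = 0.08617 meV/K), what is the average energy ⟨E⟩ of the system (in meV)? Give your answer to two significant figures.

74 meV

k_BT = 0.08617 × 1690 K = 145.6 meV.
Eᵢ/kT = 0, 0.3894, 0.6422, 1.120, 1.202.
Z = Σ gᵢe^(−Eᵢ/kT) = 2·e^(−0) + 2·e^(−0.3894) + 2·e^(−0.6422) + 2·e^(−1.120) + 3·e^(−1.202) = 2.000 + 1.355 + 1.052 + 0.6526 + 0.9018 = 5.961.
⟨E⟩ = Σ Eᵢ gᵢe^(−Eᵢ/kT) / Z = (0·2.000 + 56.7·1.355 + 93.5·1.052 + 163·0.6526 + 175·0.9018) / 5.961 = 74 meV.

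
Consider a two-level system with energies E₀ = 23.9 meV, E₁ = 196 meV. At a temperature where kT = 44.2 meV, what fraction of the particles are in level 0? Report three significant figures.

0.980

Eᵢ/kT = 0.54072, 4.4344.
Z = Σ e^(−Eᵢ/kT) = e^(−0.54072) + e^(−4.4344) = 0.58233 + 0.011862 = 0.59419.
P₀ = e^(−E₀/kT) / Z = 0.58233/0.59419 = 0.980.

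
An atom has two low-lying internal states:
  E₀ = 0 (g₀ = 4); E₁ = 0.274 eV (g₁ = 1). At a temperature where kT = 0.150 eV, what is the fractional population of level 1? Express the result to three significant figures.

Eᵢ/kT = 0, 1.8267.
Z = Σ gᵢe^(−Eᵢ/kT) = 4·e^(−0) + 1·e^(−1.8267) = 4.0000 + 0.16094 = 4.1609.
P₁ = g₁ e^(−E₁/kT) / Z = 0.16094/4.1609 = 0.0387.

0.0387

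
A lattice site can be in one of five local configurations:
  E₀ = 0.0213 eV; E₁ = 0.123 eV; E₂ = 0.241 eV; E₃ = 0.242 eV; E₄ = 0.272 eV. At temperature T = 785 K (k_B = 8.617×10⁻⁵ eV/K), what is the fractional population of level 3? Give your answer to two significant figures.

k_BT = 8.617×10⁻⁵ × 785 K = 0.06764 eV.
Eᵢ/kT = 0.3149, 1.818, 3.563, 3.578, 4.021.
Z = Σ e^(−Eᵢ/kT) = e^(−0.3149) + e^(−1.818) + e^(−3.563) + e^(−3.578) + e^(−4.021) = 0.7299 + 0.1624 + 0.02835 + 0.02793 + 0.01794 = 0.9665.
P₃ = e^(−E₃/kT) / Z = 0.02793/0.9665 = 0.029.

0.029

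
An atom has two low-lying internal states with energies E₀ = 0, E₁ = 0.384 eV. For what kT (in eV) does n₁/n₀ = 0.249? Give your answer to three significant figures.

0.276 eV

n₁/n₀ = exp[−(E₁−E₀)/kT] = 0.249.
⇒ (E₁−E₀)/kT = ln(1/0.249) = ln(4.0161) = 1.3903.
kT = 0.384 eV / 1.3903 = 0.276 eV.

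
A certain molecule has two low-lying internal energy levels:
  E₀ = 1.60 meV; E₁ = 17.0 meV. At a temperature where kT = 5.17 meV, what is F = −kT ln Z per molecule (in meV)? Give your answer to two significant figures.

Eᵢ/kT = 0.3095, 3.288.
Z = Σ e^(−Eᵢ/kT) = e^(−0.3095) + e^(−3.288) = 0.7338 + 0.03733 = 0.7711.
F = −kT ln Z = −5.17 × ln(0.7711) = −5.17 × -0.2599 = 1.3 meV.

1.3 meV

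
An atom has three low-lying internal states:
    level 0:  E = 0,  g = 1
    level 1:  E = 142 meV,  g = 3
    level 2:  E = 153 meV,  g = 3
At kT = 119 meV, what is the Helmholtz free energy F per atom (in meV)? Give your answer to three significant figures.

Eᵢ/kT = 0, 1.1933, 1.2857.
Z = Σ gᵢe^(−Eᵢ/kT) = 1·e^(−0) + 3·e^(−1.1933) + 3·e^(−1.2857) = 1.0000 + 0.90966 + 0.82937 = 2.7390.
F = −kT ln Z = −119 × ln(2.7390) = −119 × 1.0076 = -120 meV.

-120 meV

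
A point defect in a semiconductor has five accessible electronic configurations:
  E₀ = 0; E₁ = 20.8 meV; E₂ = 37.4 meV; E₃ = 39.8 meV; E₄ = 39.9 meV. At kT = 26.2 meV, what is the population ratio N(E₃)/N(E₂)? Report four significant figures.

0.9125

n₃/n₂ = exp[−(E₃−E₂)/kT] = exp(−(2.4 meV)/(26.2 meV)) = exp(-0.0916031) = 0.9125.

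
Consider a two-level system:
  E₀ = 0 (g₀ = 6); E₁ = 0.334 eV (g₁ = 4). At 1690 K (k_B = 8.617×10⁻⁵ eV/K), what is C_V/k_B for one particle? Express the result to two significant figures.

k_BT = 8.617×10⁻⁵ × 1690 K = 0.1456 eV.
Eᵢ/kT = 0, 2.294.
Z = Σ gᵢe^(−Eᵢ/kT) = 6·e^(−0) + 4·e^(−2.294) = 6.000 + 0.4034 = 6.403.
⟨E⟩ = 0.02104 eV, ⟨E²⟩ = 0.007028 eV².
C_V/k_B = (⟨E²⟩ − ⟨E⟩²)/(kT)² = (0.007028 − 0.0004427)/0.02120 = 0.31.

0.31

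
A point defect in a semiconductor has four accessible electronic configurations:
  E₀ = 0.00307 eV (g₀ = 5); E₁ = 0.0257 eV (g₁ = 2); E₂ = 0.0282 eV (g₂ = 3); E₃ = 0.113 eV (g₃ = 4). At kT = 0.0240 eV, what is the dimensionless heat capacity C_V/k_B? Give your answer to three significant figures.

0.307

Eᵢ/kT = 0.12792, 1.0708, 1.1750, 4.7083.
Z = Σ gᵢe^(−Eᵢ/kT) = 5·e^(−0.12792) + 2·e^(−1.0708) + 3·e^(−1.1750) + 4·e^(−4.7083) = 4.3996 + 0.68547 + 0.92646 + 0.036080 = 6.0476.
⟨E⟩ = 0.010141 eV, ⟨E²⟩ = 0.00027973 eV².
C_V/k_B = (⟨E²⟩ − ⟨E⟩²)/(kT)² = (0.00027973 − 0.00010284)/0.00057600 = 0.307.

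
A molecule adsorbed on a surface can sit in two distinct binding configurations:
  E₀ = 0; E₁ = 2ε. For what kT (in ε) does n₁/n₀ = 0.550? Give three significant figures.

3.35 ε

n₁/n₀ = exp[−(E₁−E₀)/kT] = 0.550.
⇒ (E₁−E₀)/kT = ln(1/0.550) = ln(1.8182) = 0.59785.
kT = 2ε / 0.59785 = 3.35 ε.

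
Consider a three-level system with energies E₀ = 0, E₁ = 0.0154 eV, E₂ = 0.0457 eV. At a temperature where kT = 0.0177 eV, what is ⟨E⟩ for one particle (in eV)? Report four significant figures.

Eᵢ/kT = 0, 0.870056, 2.58192.
Z = Σ e^(−Eᵢ/kT) = e^(−0) + e^(−0.870056) + e^(−2.58192) = 1.00000 + 0.418928 + 0.0756287 = 1.49456.
⟨E⟩ = Σ Eᵢ e^(−Eᵢ/kT) / Z = (0·1.00000 + 0.0154·0.418928 + 0.0457·0.0756287) / 1.49456 = 0.006629 eV.

0.006629 eV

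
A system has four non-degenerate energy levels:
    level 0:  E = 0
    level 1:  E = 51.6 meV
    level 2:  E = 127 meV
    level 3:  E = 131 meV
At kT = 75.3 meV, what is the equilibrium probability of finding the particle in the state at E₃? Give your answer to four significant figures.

0.09416

Eᵢ/kT = 0, 0.685259, 1.68659, 1.73971.
Z = Σ e^(−Eᵢ/kT) = e^(−0) + e^(−0.685259) + e^(−1.68659) + e^(−1.73971) = 1.00000 + 0.503960 + 0.185150 + 0.175571 = 1.86468.
P₃ = e^(−E₃/kT) / Z = 0.175571/1.86468 = 0.09416.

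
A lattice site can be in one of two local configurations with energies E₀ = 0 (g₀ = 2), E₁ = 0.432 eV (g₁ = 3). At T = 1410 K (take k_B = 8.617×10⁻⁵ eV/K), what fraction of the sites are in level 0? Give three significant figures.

k_BT = 8.617×10⁻⁵ × 1410 K = 0.12150 eV.
Eᵢ/kT = 0, 3.5556.
Z = Σ gᵢe^(−Eᵢ/kT) = 2·e^(−0) + 3·e^(−3.5556) = 2.0000 + 0.085693 = 2.0857.
P₀ = g₀ e^(−E₀/kT) / Z = 2.0000/2.0857 = 0.959.

0.959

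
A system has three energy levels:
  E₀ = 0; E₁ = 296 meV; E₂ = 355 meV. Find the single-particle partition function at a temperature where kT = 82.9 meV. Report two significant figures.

Eᵢ/kT = 0, 3.571, 4.282.
Z = Σ e^(−Eᵢ/kT) = e^(−0) + e^(−3.571) + e^(−4.282) = 1.000 + 0.02813 + 0.01382 = 1.042.

Z = 1.0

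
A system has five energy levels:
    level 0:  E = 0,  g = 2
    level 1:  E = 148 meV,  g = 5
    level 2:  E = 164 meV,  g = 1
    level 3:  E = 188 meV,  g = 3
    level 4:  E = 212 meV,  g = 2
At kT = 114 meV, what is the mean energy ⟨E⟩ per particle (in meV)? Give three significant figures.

Eᵢ/kT = 0, 1.2982, 1.4386, 1.6491, 1.8596.
Z = Σ gᵢe^(−Eᵢ/kT) = 2·e^(−0) + 5·e^(−1.2982) + 1·e^(−1.4386) + 3·e^(−1.6491) + 2·e^(−1.8596) = 2.0000 + 1.3651 + 0.23726 + 0.57667 + 0.31147 = 4.4905.
⟨E⟩ = Σ Eᵢ gᵢe^(−Eᵢ/kT) / Z = (0·2.0000 + 148·1.3651 + 164·0.23726 + 188·0.57667 + 212·0.31147) / 4.4905 = 92.5 meV.

92.5 meV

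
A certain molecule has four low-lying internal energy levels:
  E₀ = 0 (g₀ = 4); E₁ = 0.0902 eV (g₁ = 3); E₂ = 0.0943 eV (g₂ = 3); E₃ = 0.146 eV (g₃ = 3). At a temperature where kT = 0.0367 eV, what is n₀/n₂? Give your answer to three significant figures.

17.4

n₀/n₂ = (g₀/g₂) exp[−(E₀−E₂)/kT] = (4/3) × exp(−(-0.0943 eV)/(0.0367 eV)) = (4/3) × exp(2.5695) = 17.4.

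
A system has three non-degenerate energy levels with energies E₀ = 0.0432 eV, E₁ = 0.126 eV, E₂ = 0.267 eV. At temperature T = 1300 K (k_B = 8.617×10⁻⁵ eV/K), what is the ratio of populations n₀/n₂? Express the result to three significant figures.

7.37

k_BT = 8.617×10⁻⁵ × 1300 K = 0.11202 eV.
n₀/n₂ = exp[−(E₀−E₂)/kT] = exp(−(-0.2238 eV)/(0.11202 eV)) = exp(1.9979) = 7.37.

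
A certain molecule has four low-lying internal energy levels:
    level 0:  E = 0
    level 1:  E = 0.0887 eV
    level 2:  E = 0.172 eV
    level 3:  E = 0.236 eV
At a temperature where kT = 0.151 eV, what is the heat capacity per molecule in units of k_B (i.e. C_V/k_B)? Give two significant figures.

0.30

Eᵢ/kT = 0, 0.5874, 1.139, 1.563.
Z = Σ e^(−Eᵢ/kT) = e^(−0) + e^(−0.5874) + e^(−1.139) + e^(−1.563) = 1.000 + 0.5558 + 0.3201 + 0.2095 = 2.085.
⟨E⟩ = 0.07376 eV, ⟨E²⟩ = 0.01224 eV².
C_V/k_B = (⟨E²⟩ − ⟨E⟩²)/(kT)² = (0.01224 − 0.005441)/0.02280 = 0.30.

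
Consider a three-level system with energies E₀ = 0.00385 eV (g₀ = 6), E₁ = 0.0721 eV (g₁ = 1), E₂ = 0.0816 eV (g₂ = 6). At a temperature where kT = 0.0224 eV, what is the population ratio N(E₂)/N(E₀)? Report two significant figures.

n₂/n₀ = (g₂/g₀) exp[−(E₂−E₀)/kT] = (6/6) × exp(−(0.07775 eV)/(0.0224 eV)) = (6/6) × exp(-3.471) = 0.031.

0.031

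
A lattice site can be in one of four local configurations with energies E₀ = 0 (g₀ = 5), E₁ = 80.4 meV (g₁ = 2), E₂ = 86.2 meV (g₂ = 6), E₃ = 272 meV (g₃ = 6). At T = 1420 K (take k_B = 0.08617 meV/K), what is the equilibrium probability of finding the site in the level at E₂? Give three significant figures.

0.307

k_BT = 0.08617 × 1420 K = 122.36 meV.
Eᵢ/kT = 0, 0.65708, 0.70448, 2.2229.
Z = Σ gᵢe^(−Eᵢ/kT) = 5·e^(−0) + 2·e^(−0.65708) + 6·e^(−0.70448) + 6·e^(−2.2229) = 5.0000 + 1.0367 + 2.9662 + 0.64977 = 9.6527.
P₂ = g₂ e^(−E₂/kT) / Z = 2.9662/9.6527 = 0.307.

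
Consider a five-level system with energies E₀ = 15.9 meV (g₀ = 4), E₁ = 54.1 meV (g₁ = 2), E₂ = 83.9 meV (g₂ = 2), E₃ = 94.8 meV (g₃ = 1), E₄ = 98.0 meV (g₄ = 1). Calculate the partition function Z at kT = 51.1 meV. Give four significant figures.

Z = 4.315

Eᵢ/kT = 0.311155, 1.05871, 1.64188, 1.85519, 1.91781.
Z = Σ gᵢe^(−Eᵢ/kT) = 4·e^(−0.311155) + 2·e^(−1.05871) + 2·e^(−1.64188) + 1·e^(−1.85519) + 1·e^(−1.91781) = 2.93040 + 0.693806 + 0.387231 + 0.156423 + 0.146928 = 4.31479.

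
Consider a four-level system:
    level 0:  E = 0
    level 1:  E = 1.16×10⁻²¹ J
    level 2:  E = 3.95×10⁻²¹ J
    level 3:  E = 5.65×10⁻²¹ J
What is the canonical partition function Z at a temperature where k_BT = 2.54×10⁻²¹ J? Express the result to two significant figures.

Eᵢ/kT = 0, 0.4567, 1.555, 2.224.
Z = Σ e^(−Eᵢ/kT) = e^(−0) + e^(−0.4567) + e^(−1.555) + e^(−2.224) = 1.000 + 0.6334 + 0.2112 + 0.1082 = 1.953.

Z = 2.0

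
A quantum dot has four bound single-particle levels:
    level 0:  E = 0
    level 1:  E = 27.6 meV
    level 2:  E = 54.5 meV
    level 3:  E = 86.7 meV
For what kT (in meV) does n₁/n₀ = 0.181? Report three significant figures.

16.1 meV

n₁/n₀ = exp[−(E₁−E₀)/kT] = 0.181.
⇒ (E₁−E₀)/kT = ln(1/0.181) = ln(5.5249) = 1.7093.
kT = 27.6 meV / 1.7093 = 16.1 meV.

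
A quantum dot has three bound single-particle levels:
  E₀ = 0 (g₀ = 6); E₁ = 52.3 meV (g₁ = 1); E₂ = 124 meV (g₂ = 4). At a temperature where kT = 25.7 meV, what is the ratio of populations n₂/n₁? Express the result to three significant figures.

n₂/n₁ = (g₂/g₁) exp[−(E₂−E₁)/kT] = (4/1) × exp(−(71.7 meV)/(25.7 meV)) = (4/1) × exp(-2.7899) = 0.246.

0.246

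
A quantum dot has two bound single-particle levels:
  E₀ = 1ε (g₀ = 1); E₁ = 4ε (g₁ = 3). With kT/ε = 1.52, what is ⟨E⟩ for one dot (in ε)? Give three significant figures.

Eᵢ/kT = 0.65789, 2.6316.
Z = Σ gᵢe^(−Eᵢ/kT) = 1·e^(−0.65789) + 3·e^(−2.6316) = 0.51794 + 0.21589 = 0.73383.
⟨E⟩ = Σ Eᵢ gᵢe^(−Eᵢ/kT) / Z = (1·0.51794 + 4·0.21589) / 0.73383 = 1.88 ε.

1.88 ε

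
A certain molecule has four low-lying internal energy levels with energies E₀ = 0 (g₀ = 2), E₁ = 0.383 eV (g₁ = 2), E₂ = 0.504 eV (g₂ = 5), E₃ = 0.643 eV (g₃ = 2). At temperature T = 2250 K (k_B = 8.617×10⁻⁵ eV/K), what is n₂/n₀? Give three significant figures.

k_BT = 8.617×10⁻⁵ × 2250 K = 0.19388 eV.
n₂/n₀ = (g₂/g₀) exp[−(E₂−E₀)/kT] = (5/2) × exp(−(0.504 eV)/(0.19388 eV)) = (5/2) × exp(-2.5995) = 0.186.

0.186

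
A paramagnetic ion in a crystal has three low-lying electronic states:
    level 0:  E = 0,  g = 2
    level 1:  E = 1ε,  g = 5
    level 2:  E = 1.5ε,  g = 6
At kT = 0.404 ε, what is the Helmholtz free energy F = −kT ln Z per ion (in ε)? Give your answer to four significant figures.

Eᵢ/kT = 0, 2.47525, 3.71287.
Z = Σ gᵢe^(−Eᵢ/kT) = 2·e^(−0) + 5·e^(−2.47525) + 6·e^(−3.71287) = 2.00000 + 0.420710 + 0.146444 = 2.56715.
F = −kT ln Z = −0.404 × ln(2.56715) = −0.404 × 0.942796 = -0.3809 ε.

-0.3809 ε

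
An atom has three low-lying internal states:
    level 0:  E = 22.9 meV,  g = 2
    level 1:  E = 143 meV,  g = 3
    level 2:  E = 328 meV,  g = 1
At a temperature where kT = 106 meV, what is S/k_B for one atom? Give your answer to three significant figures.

Eᵢ/kT = 0.21604, 1.3491, 3.0943.
Z = Σ gᵢe^(−Eᵢ/kT) = 2·e^(−0.21604) + 3·e^(−1.3491) + 1·e^(−3.0943) = 1.6114 + 0.77842 + 0.045307 = 2.4351.
⟨E⟩ = Σ EᵢPᵢ = 66.969 meV.
S/k_B = ln Z + ⟨E⟩/kT = ln(2.4351) + 66.969/106 = 0.88999 + 0.63178 = 1.52.

1.52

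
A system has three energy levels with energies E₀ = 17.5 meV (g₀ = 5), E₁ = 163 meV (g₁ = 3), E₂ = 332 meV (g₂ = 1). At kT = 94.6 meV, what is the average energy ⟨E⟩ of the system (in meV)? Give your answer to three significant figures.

36.0 meV

Eᵢ/kT = 0.18499, 1.7230, 3.5095.
Z = Σ gᵢe^(−Eᵢ/kT) = 5·e^(−0.18499) + 3·e^(−1.7230) + 1·e^(−3.5095) = 4.1556 + 0.53559 + 0.029912 = 4.7211.
⟨E⟩ = Σ Eᵢ gᵢe^(−Eᵢ/kT) / Z = (17.5·4.1556 + 163·0.53559 + 332·0.029912) / 4.7211 = 36.0 meV.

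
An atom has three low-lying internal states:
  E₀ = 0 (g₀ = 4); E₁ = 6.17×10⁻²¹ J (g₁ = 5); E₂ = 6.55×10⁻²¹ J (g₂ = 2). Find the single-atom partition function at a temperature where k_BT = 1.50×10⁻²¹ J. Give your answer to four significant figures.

Eᵢ/kT = 0, 4.11333, 4.36667.
Z = Σ gᵢe^(−Eᵢ/kT) = 4·e^(−0) + 5·e^(−4.11333) + 2·e^(−4.36667) = 4.00000 + 0.0817661 + 0.0253869 = 4.10715.

Z = 4.107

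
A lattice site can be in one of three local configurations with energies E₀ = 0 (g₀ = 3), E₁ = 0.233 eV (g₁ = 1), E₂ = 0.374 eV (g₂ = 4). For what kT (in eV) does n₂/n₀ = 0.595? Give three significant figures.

n₂/n₀ = (g₂/g₀) exp[−(E₂−E₀)/kT] = 0.595.
⇒ (E₂−E₀)/kT = ln((4/3)/0.595) = ln(2.2409) = 0.80688.
kT = 0.374 eV / 0.80688 = 0.464 eV.

0.464 eV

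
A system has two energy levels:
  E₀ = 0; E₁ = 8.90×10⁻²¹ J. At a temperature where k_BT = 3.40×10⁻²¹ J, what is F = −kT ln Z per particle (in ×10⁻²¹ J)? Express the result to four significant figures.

-0.2395 ×10⁻²¹ J

Eᵢ/kT = 0, 2.61765.
Z = Σ e^(−Eᵢ/kT) = e^(−0) + e^(−2.61765) = 1.00000 + 0.0729742 = 1.07297.
F = −kT ln Z = −3.40 × ln(1.07297) = −3.40 × 0.0704305 = -0.2395 ×10⁻²¹ J.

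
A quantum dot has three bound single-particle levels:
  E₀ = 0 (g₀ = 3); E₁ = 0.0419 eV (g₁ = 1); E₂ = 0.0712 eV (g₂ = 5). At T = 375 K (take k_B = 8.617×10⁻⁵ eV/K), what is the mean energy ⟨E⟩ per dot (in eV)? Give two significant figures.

0.013 eV

k_BT = 8.617×10⁻⁵ × 375 K = 0.03231 eV.
Eᵢ/kT = 0, 1.297, 2.204.
Z = Σ gᵢe^(−Eᵢ/kT) = 3·e^(−0) + 1·e^(−1.297) + 5·e^(−2.204) = 3.000 + 0.2734 + 0.5518 = 3.825.
⟨E⟩ = Σ Eᵢ gᵢe^(−Eᵢ/kT) / Z = (0·3.000 + 0.0419·0.2734 + 0.0712·0.5518) / 3.825 = 0.013 eV.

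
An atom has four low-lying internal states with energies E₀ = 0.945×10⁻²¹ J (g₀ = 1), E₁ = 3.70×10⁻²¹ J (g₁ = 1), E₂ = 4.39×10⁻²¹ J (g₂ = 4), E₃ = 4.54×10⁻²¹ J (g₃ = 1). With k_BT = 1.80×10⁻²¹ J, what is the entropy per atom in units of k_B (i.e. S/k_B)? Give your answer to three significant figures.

1.56

Eᵢ/kT = 0.52500, 2.0556, 2.4389, 2.5222.
Z = Σ gᵢe^(−Eᵢ/kT) = 1·e^(−0.52500) + 1·e^(−2.0556) + 4·e^(−2.4389) + 1·e^(−2.5222) = 0.59156 + 0.12802 + 0.34903 + 0.080283 = 1.1489.
⟨E⟩ = Σ EᵢPᵢ = 2.5498 ×10⁻²¹ J.
S/k_B = ln Z + ⟨E⟩/kT = ln(1.1489) + 2.5498/1.80 = 0.13880 + 1.4166 = 1.56.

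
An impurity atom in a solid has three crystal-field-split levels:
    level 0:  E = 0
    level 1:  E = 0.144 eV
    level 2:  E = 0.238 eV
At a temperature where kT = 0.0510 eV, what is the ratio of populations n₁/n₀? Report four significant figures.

n₁/n₀ = exp[−(E₁−E₀)/kT] = exp(−(0.144 eV)/(0.0510 eV)) = exp(-2.82353) = 0.05940.

0.05940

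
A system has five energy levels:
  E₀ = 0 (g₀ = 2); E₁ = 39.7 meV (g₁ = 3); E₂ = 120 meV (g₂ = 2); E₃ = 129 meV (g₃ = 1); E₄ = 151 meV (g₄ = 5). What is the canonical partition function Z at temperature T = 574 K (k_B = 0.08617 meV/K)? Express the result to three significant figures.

Z = 3.83

k_BT = 0.08617 × 574 K = 49.462 meV.
Eᵢ/kT = 0, 0.80264, 2.4261, 2.6081, 3.0528.
Z = Σ gᵢe^(−Eᵢ/kT) = 2·e^(−0) + 3·e^(−0.80264) + 2·e^(−2.4261) + 1·e^(−2.6081) + 5·e^(−3.0528) = 2.0000 + 1.3444 + 0.17676 + 0.073674 + 0.23613 = 3.8310.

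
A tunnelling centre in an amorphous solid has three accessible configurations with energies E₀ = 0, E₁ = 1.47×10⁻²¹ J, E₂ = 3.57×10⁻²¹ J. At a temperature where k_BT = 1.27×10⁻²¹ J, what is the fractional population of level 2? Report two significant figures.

0.044

Eᵢ/kT = 0, 1.157, 2.811.
Z = Σ e^(−Eᵢ/kT) = e^(−0) + e^(−1.157) + e^(−2.811) = 1.000 + 0.3144 + 0.06014 = 1.375.
P₂ = e^(−E₂/kT) / Z = 0.06014/1.375 = 0.044.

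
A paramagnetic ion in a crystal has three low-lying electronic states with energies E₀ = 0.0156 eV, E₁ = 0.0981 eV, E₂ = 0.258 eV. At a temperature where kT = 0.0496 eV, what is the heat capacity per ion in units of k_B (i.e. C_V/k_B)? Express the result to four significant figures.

0.5020

Eᵢ/kT = 0.314516, 1.97782, 5.20161.
Z = Σ e^(−Eᵢ/kT) = e^(−0.314516) + e^(−1.97782) + e^(−5.20161) = 0.730142 + 0.138371 + 0.00550769 = 0.874021.
⟨E⟩ = 0.0301885 eV, ⟨E²⟩ = 0.00214632 eV².
C_V/k_B = (⟨E²⟩ − ⟨E⟩²)/(kT)² = (0.00214632 − 0.000911346)/0.00246016 = 0.5020.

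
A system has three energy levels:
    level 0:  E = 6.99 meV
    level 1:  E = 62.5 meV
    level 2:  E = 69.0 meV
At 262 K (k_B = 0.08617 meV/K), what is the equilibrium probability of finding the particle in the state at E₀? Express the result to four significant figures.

0.8698

k_BT = 0.08617 × 262 K = 22.5765 meV.
Eᵢ/kT = 0.309614, 2.76837, 3.05628.
Z = Σ e^(−Eᵢ/kT) = e^(−0.309614) + e^(−2.76837) + e^(−3.05628) = 0.733730 + 0.0627642 + 0.0470624 = 0.843557.
P₀ = e^(−E₀/kT) / Z = 0.733730/0.843557 = 0.8698.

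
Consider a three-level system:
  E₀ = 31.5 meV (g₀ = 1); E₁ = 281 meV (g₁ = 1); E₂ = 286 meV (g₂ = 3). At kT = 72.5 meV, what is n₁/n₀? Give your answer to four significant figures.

0.03202

n₁/n₀ = (g₁/g₀) exp[−(E₁−E₀)/kT] = (1/1) × exp(−(249.5 meV)/(72.5 meV)) = (1/1) × exp(-3.44138) = 0.03202.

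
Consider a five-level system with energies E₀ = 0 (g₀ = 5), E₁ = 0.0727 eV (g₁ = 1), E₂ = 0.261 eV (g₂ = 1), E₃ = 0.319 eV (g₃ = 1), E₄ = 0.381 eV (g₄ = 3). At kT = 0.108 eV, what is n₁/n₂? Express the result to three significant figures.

n₁/n₂ = (g₁/g₂) exp[−(E₁−E₂)/kT] = (1/1) × exp(−(-0.1883 eV)/(0.108 eV)) = (1/1) × exp(1.7435) = 5.72.

5.72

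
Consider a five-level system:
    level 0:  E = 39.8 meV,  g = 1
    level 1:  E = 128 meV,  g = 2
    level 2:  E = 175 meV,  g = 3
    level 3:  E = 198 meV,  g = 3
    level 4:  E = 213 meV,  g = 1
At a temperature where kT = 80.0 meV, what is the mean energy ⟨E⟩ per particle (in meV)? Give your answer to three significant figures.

119 meV

Eᵢ/kT = 0.49750, 1.6000, 2.1875, 2.4750, 2.6625.
Z = Σ gᵢe^(−Eᵢ/kT) = 1·e^(−0.49750) + 2·e^(−1.6000) + 3·e^(−2.1875) + 3·e^(−2.4750) + 1·e^(−2.6625) = 0.60805 + 0.40379 + 0.33659 + 0.25249 + 0.069774 = 1.6707.
⟨E⟩ = Σ Eᵢ gᵢe^(−Eᵢ/kT) / Z = (39.8·0.60805 + 128·0.40379 + 175·0.33659 + 198·0.25249 + 213·0.069774) / 1.6707 = 119 meV.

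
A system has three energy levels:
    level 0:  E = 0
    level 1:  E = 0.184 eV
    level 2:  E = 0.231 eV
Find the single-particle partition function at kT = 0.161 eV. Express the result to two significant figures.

Eᵢ/kT = 0, 1.143, 1.435.
Z = Σ e^(−Eᵢ/kT) = e^(−0) + e^(−1.143) + e^(−1.435) = 1.000 + 0.3189 + 0.2381 = 1.557.

Z = 1.6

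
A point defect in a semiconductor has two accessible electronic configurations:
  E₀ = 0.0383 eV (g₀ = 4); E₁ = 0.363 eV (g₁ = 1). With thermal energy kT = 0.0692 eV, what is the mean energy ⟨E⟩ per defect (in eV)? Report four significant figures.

Eᵢ/kT = 0.553468, 5.24566.
Z = Σ gᵢe^(−Eᵢ/kT) = 4·e^(−0.553468) + 1·e^(−5.24566) = 2.29981 + 0.00527034 = 2.30508.
⟨E⟩ = Σ Eᵢ gᵢe^(−Eᵢ/kT) / Z = (0.0383·2.29981 + 0.363·0.00527034) / 2.30508 = 0.03904 eV.

0.03904 eV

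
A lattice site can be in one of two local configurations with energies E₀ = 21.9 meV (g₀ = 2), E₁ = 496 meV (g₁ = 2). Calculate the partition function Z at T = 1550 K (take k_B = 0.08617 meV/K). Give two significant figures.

k_BT = 0.08617 × 1550 K = 133.6 meV.
Eᵢ/kT = 0.1639, 3.713.
Z = Σ gᵢe^(−Eᵢ/kT) = 2·e^(−0.1639) + 2·e^(−3.713) = 1.698 + 0.04881 = 1.747.

Z = 1.7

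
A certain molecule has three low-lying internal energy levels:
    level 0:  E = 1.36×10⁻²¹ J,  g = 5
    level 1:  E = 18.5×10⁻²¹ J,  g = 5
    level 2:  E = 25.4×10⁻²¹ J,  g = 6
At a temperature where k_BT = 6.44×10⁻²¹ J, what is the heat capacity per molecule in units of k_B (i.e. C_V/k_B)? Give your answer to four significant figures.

0.7433

Eᵢ/kT = 0.211180, 2.87267, 3.94410.
Z = Σ gᵢe^(−Eᵢ/kT) = 5·e^(−0.211180) + 5·e^(−2.87267) + 6·e^(−3.94410) = 4.04814 + 0.282739 + 0.116212 = 4.44709.
⟨E⟩ = 3.07795, ⟨E²⟩ = 40.3028.
C_V/k_B = (⟨E²⟩ − ⟨E⟩²)/(kT)² = (40.3028 − 9.47378)/41.4736 = 0.7433.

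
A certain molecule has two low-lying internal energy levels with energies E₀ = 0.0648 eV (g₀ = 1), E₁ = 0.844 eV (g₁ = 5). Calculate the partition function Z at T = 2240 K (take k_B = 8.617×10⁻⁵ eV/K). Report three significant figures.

k_BT = 8.617×10⁻⁵ × 2240 K = 0.19302 eV.
Eᵢ/kT = 0.33572, 4.3726.
Z = Σ gᵢe^(−Eᵢ/kT) = 1·e^(−0.33572) + 5·e^(−4.3726) = 0.71482 + 0.063092 = 0.77791.

Z = 0.778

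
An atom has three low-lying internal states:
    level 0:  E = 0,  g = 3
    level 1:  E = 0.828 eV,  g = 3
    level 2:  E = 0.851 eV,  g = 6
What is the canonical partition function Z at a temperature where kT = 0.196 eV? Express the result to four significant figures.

Z = 3.122

Eᵢ/kT = 0, 4.22449, 4.34184.
Z = Σ gᵢe^(−Eᵢ/kT) = 3·e^(−0) + 3·e^(−4.22449) + 6·e^(−4.34184) = 3.00000 + 0.0438984 + 0.0780754 = 3.12197.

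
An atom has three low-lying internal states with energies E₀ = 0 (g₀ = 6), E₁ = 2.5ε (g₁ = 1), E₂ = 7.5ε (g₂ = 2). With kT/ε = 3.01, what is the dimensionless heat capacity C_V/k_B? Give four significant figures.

0.1875

Eᵢ/kT = 0, 0.830565, 2.49169.
Z = Σ gᵢe^(−Eᵢ/kT) = 6·e^(−0) + 1·e^(−0.830565) + 2·e^(−2.49169) = 6.00000 + 0.435803 + 0.165540 = 6.60134.
⟨E⟩ = 0.353119 ε, ⟨E²⟩ = 1.82317 ε².
C_V/k_B = (⟨E²⟩ − ⟨E⟩²)/(kT)² = (1.82317 − 0.124693)/9.06010 = 0.1875.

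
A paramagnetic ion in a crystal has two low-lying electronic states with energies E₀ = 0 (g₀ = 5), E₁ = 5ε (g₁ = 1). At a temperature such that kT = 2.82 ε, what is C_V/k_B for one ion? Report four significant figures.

Eᵢ/kT = 0, 1.77305.
Z = Σ gᵢe^(−Eᵢ/kT) = 5·e^(−0) + 1·e^(−1.77305) = 5.00000 + 0.169814 = 5.16981.
⟨E⟩ = 0.164236 ε, ⟨E²⟩ = 0.821181 ε².
C_V/k_B = (⟨E²⟩ − ⟨E⟩²)/(kT)² = (0.821181 − 0.0269735)/7.95240 = 0.09987.

0.09987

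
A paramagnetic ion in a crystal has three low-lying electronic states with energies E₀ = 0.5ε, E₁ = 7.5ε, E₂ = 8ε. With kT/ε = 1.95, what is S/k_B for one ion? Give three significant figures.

Eᵢ/kT = 0.25641, 3.8462, 4.1026.
Z = Σ e^(−Eᵢ/kT) = e^(−0.25641) + e^(−3.8462) + e^(−4.1026) = 0.77382 + 0.021361 + 0.016530 = 0.81171.
⟨E⟩ = Σ EᵢPᵢ = 0.83695 ε.
S/k_B = ln Z + ⟨E⟩/kT = ln(0.81171) + 0.83695/1.95 = -0.20861 + 0.42921 = 0.221.

0.221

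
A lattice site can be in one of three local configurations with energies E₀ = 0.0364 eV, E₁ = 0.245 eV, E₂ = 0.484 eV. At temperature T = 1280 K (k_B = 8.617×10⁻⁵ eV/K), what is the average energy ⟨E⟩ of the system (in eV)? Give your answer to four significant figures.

0.06997 eV

k_BT = 8.617×10⁻⁵ × 1280 K = 0.110298 eV.
Eᵢ/kT = 0.330015, 2.22126, 4.38811.
Z = Σ e^(−Eᵢ/kT) = e^(−0.330015) + e^(−2.22126) + e^(−4.38811) = 0.718913 + 0.108472 + 0.0124242 = 0.839809.
⟨E⟩ = Σ Eᵢ e^(−Eᵢ/kT) / Z = (0.0364·0.718913 + 0.245·0.108472 + 0.484·0.0124242) / 0.839809 = 0.06997 eV.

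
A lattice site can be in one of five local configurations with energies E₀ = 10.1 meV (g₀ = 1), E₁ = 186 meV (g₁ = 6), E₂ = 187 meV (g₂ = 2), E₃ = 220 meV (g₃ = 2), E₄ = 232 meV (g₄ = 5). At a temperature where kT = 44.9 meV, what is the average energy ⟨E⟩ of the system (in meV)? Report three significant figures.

42.8 meV

Eᵢ/kT = 0.22494, 4.1425, 4.1648, 4.8998, 5.1670.
Z = Σ gᵢe^(−Eᵢ/kT) = 1·e^(−0.22494) + 6·e^(−4.1425) + 2·e^(−4.1648) + 2·e^(−4.8998) + 5·e^(−5.1670) = 0.79856 + 0.095299 + 0.031066 + 0.014896 + 0.028508 = 0.96833.
⟨E⟩ = Σ Eᵢ gᵢe^(−Eᵢ/kT) / Z = (10.1·0.79856 + 186·0.095299 + 187·0.031066 + 220·0.014896 + 232·0.028508) / 0.96833 = 42.8 meV.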